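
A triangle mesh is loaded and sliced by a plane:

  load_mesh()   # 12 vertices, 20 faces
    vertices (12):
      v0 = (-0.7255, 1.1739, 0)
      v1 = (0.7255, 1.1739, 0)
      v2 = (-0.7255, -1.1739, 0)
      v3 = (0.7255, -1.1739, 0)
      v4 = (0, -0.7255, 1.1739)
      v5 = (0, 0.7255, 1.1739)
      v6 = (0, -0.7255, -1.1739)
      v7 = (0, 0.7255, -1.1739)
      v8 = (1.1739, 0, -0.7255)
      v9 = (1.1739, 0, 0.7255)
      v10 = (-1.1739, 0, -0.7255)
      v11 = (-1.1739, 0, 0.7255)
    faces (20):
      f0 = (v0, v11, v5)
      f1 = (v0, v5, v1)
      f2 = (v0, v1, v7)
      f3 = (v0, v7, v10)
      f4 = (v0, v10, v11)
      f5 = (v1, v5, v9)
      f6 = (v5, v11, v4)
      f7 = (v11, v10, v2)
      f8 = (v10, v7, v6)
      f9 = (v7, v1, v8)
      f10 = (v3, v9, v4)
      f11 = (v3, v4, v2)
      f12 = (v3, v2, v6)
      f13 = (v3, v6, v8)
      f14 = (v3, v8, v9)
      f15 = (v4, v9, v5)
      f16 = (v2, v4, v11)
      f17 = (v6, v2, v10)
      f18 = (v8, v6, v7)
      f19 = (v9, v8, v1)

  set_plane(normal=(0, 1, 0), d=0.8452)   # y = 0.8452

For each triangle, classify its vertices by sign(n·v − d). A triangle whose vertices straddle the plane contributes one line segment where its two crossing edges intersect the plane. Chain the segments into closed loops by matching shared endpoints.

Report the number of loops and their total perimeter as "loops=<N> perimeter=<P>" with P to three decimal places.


loops=1 perimeter=5.306

Straddling triangles (8 of 20):
  (v0,v11,v5) [+--] → (-0.851055, 0.8452, 0.203145)–(-0.193672, 0.8452, 0.860528)  len=0.9297
  (v0,v5,v1) [+-+] → (-0.193672, 0.8452, 0.860528)–(0.193672, 0.8452, 0.860528)  len=0.3873
  (v0,v1,v7) [++-] → (0.193672, 0.8452, -0.860528)–(-0.193672, 0.8452, -0.860528)  len=0.3873
  (v0,v7,v10) [+--] → (-0.193672, 0.8452, -0.860528)–(-0.851055, 0.8452, -0.203145)  len=0.9297
  (v0,v10,v11) [+--] → (-0.851055, 0.8452, -0.203145)–(-0.851055, 0.8452, 0.203145)  len=0.4063
  (v1,v5,v9) [+--] → (0.193672, 0.8452, 0.860528)–(0.851055, 0.8452, 0.203145)  len=0.9297
  (v7,v1,v8) [-+-] → (0.193672, 0.8452, -0.860528)–(0.851055, 0.8452, -0.203145)  len=0.9297
  (v9,v8,v1) [--+] → (0.851055, 0.8452, -0.203145)–(0.851055, 0.8452, 0.203145)  len=0.4063

Chained into 1 loop(s):
  loop 1: 8 segments, perimeter = 5.3060
Total perimeter = 5.306


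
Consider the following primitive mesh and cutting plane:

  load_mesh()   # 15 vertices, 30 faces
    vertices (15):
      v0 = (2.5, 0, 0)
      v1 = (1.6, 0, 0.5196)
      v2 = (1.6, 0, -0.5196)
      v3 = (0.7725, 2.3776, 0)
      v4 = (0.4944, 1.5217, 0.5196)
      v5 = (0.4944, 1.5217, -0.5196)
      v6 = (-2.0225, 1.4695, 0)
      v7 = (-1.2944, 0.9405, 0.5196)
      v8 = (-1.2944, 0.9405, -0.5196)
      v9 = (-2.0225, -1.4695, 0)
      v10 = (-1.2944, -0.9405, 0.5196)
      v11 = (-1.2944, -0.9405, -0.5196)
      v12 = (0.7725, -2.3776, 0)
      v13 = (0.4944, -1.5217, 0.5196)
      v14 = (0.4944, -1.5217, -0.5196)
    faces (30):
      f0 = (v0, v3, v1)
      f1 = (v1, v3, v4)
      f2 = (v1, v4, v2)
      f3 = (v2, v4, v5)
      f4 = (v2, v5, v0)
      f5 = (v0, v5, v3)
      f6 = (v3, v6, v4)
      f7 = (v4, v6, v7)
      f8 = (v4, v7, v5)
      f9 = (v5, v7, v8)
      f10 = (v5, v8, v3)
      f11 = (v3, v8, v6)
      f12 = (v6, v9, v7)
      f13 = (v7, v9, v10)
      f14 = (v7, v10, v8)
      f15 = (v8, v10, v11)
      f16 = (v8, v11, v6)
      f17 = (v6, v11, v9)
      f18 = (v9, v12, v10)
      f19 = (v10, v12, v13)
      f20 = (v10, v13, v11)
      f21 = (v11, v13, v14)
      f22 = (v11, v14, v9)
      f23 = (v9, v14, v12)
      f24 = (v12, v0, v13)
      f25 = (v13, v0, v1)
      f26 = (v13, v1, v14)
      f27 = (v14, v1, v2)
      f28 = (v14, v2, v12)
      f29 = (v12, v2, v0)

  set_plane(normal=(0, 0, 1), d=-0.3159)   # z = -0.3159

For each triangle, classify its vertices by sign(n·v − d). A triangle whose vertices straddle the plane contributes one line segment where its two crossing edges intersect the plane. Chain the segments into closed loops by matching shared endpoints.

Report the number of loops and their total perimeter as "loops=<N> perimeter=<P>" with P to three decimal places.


loops=2 perimeter=20.883

Straddling triangles (20 of 30):
  (v1,v4,v2) [++-] → (1.38328, 0.298278, -0.3159)–(1.6, 0, -0.3159)  len=0.3687
  (v2,v4,v5) [-+-] → (1.38328, 0.298278, -0.3159)–(0.4944, 1.5217, -0.3159)  len=1.5122
  (v2,v5,v0) [--+] → (1.28066, 0.925144, -0.3159)–(1.95283, 0, -0.3159)  len=1.1435
  (v0,v5,v3) [+-+] → (1.28066, 0.925144, -0.3159)–(0.603424, 1.85724, -0.3159)  len=1.1522
  (v4,v7,v5) [++-] → (0.143766, 1.40778, -0.3159)–(0.4944, 1.5217, -0.3159)  len=0.3687
  (v5,v7,v8) [-+-] → (0.143766, 1.40778, -0.3159)–(-1.2944, 0.9405, -0.3159)  len=1.5122
  (v5,v8,v3) [--+] → (-0.484108, 1.50389, -0.3159)–(0.603424, 1.85724, -0.3159)  len=1.1435
  (v3,v8,v6) [+-+] → (-0.484108, 1.50389, -0.3159)–(-1.57984, 1.14789, -0.3159)  len=1.1521
  (v7,v10,v8) [++-] → (-1.2944, 0.571794, -0.3159)–(-1.2944, 0.9405, -0.3159)  len=0.3687
  (v8,v10,v11) [-+-] → (-1.2944, 0.571794, -0.3159)–(-1.2944, -0.9405, -0.3159)  len=1.5123
  (v8,v11,v6) [--+] → (-1.57984, 0.00429792, -0.3159)–(-1.57984, 1.14789, -0.3159)  len=1.1436
  (v6,v11,v9) [+-+] → (-1.57984, 0.00429792, -0.3159)–(-1.57984, -1.14789, -0.3159)  len=1.1522
  (v10,v13,v11) [++-] → (-0.943766, -1.05442, -0.3159)–(-1.2944, -0.9405, -0.3159)  len=0.3687
  (v11,v13,v14) [-+-] → (-0.943766, -1.05442, -0.3159)–(0.4944, -1.5217, -0.3159)  len=1.5122
  (v11,v14,v9) [--+] → (-0.492306, -1.50124, -0.3159)–(-1.57984, -1.14789, -0.3159)  len=1.1435
  (v9,v14,v12) [+-+] → (-0.492306, -1.50124, -0.3159)–(0.603424, -1.85724, -0.3159)  len=1.1521
  (v13,v1,v14) [++-] → (0.711115, -1.22342, -0.3159)–(0.4944, -1.5217, -0.3159)  len=0.3687
  (v14,v1,v2) [-+-] → (0.711115, -1.22342, -0.3159)–(1.6, 0, -0.3159)  len=1.5122
  (v14,v2,v12) [--+] → (1.27559, -0.932096, -0.3159)–(0.603424, -1.85724, -0.3159)  len=1.1435
  (v12,v2,v0) [+-+] → (1.27559, -0.932096, -0.3159)–(1.95283, 0, -0.3159)  len=1.1522

Chained into 2 loop(s):
  loop 1: 10 segments, perimeter = 9.4046
  loop 2: 10 segments, perimeter = 11.4784
Total perimeter = 20.883


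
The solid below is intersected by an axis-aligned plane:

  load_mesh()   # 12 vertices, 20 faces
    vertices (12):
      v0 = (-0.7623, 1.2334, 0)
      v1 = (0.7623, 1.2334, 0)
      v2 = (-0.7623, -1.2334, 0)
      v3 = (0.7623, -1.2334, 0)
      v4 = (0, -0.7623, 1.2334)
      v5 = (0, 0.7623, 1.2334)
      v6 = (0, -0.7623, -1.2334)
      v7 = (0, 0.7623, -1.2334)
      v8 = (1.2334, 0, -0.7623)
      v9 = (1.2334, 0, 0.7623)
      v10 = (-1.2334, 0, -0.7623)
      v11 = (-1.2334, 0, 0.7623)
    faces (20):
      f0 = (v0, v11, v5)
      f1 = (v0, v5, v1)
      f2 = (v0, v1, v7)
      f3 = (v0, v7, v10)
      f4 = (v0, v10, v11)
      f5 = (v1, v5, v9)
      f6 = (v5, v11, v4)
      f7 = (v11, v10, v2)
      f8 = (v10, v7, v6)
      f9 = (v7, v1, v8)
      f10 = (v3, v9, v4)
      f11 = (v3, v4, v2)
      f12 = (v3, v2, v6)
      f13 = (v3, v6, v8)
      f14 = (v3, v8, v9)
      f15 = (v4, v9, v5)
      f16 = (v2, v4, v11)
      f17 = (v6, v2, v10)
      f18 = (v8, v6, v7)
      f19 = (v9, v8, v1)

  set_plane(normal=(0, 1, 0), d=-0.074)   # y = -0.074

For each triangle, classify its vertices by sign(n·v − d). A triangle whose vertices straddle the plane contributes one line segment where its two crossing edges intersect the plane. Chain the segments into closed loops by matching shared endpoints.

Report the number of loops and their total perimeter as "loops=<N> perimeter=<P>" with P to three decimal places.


loops=1 perimeter=8.152

Straddling triangles (10 of 20):
  (v5,v11,v4) [++-] → (-1.11367, -0.074, 0.808032)–(0, -0.074, 1.2334)  len=1.1921
  (v11,v10,v2) [++-] → (-1.20514, -0.074, -0.716564)–(-1.20514, -0.074, 0.716564)  len=1.4331
  (v10,v7,v6) [++-] → (0, -0.074, -1.2334)–(-1.11367, -0.074, -0.808032)  len=1.1921
  (v3,v9,v4) [-+-] → (1.20514, -0.074, 0.716564)–(1.11367, -0.074, 0.808032)  len=0.1294
  (v3,v6,v8) [--+] → (1.11367, -0.074, -0.808032)–(1.20514, -0.074, -0.716564)  len=0.1294
  (v3,v8,v9) [-++] → (1.20514, -0.074, -0.716564)–(1.20514, -0.074, 0.716564)  len=1.4331
  (v4,v9,v5) [-++] → (1.11367, -0.074, 0.808032)–(0, -0.074, 1.2334)  len=1.1921
  (v2,v4,v11) [--+] → (-1.11367, -0.074, 0.808032)–(-1.20514, -0.074, 0.716564)  len=0.1294
  (v6,v2,v10) [--+] → (-1.20514, -0.074, -0.716564)–(-1.11367, -0.074, -0.808032)  len=0.1294
  (v8,v6,v7) [+-+] → (1.11367, -0.074, -0.808032)–(0, -0.074, -1.2334)  len=1.1921

Chained into 1 loop(s):
  loop 1: 10 segments, perimeter = 8.1522
Total perimeter = 8.152


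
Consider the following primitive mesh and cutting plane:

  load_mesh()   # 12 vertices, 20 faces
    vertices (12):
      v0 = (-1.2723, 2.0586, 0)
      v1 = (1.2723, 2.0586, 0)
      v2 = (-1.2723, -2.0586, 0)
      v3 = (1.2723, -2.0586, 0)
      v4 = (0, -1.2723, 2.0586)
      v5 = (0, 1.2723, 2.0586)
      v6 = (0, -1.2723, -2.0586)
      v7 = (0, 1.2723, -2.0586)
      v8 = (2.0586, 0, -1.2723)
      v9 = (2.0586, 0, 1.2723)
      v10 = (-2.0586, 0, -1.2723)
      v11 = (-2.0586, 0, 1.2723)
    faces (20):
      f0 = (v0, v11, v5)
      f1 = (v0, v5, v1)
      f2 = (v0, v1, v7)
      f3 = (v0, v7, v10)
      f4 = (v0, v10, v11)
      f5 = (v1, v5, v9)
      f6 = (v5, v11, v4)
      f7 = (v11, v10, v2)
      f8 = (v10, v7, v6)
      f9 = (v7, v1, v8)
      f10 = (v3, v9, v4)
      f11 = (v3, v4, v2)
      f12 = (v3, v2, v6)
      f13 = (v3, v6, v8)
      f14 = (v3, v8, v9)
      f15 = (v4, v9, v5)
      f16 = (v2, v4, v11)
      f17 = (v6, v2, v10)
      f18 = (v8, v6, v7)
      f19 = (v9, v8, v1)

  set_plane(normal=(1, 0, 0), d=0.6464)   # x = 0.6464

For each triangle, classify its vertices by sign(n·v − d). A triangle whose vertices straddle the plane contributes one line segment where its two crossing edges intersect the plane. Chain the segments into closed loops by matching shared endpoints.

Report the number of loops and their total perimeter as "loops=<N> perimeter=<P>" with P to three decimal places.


Straddling triangles (10 of 20):
  (v0,v5,v1) [--+] → (0.6464, 1.67178, 1.01272)–(0.6464, 2.0586, 0)  len=1.0841
  (v0,v1,v7) [-+-] → (0.6464, 2.0586, 0)–(0.6464, 1.67178, -1.01272)  len=1.0841
  (v1,v5,v9) [+-+] → (0.6464, 1.67178, 1.01272)–(0.6464, 0.872798, 1.8117)  len=1.1299
  (v7,v1,v8) [-++] → (0.6464, 1.67178, -1.01272)–(0.6464, 0.872798, -1.8117)  len=1.1299
  (v3,v9,v4) [++-] → (0.6464, -0.872798, 1.8117)–(0.6464, -1.67178, 1.01272)  len=1.1299
  (v3,v4,v2) [+--] → (0.6464, -1.67178, 1.01272)–(0.6464, -2.0586, 0)  len=1.0841
  (v3,v2,v6) [+--] → (0.6464, -2.0586, 0)–(0.6464, -1.67178, -1.01272)  len=1.0841
  (v3,v6,v8) [+-+] → (0.6464, -1.67178, -1.01272)–(0.6464, -0.872798, -1.8117)  len=1.1299
  (v4,v9,v5) [-+-] → (0.6464, -0.872798, 1.8117)–(0.6464, 0.872798, 1.8117)  len=1.7456
  (v8,v6,v7) [+--] → (0.6464, -0.872798, -1.8117)–(0.6464, 0.872798, -1.8117)  len=1.7456

Chained into 1 loop(s):
  loop 1: 10 segments, perimeter = 12.3472
Total perimeter = 12.347

loops=1 perimeter=12.347


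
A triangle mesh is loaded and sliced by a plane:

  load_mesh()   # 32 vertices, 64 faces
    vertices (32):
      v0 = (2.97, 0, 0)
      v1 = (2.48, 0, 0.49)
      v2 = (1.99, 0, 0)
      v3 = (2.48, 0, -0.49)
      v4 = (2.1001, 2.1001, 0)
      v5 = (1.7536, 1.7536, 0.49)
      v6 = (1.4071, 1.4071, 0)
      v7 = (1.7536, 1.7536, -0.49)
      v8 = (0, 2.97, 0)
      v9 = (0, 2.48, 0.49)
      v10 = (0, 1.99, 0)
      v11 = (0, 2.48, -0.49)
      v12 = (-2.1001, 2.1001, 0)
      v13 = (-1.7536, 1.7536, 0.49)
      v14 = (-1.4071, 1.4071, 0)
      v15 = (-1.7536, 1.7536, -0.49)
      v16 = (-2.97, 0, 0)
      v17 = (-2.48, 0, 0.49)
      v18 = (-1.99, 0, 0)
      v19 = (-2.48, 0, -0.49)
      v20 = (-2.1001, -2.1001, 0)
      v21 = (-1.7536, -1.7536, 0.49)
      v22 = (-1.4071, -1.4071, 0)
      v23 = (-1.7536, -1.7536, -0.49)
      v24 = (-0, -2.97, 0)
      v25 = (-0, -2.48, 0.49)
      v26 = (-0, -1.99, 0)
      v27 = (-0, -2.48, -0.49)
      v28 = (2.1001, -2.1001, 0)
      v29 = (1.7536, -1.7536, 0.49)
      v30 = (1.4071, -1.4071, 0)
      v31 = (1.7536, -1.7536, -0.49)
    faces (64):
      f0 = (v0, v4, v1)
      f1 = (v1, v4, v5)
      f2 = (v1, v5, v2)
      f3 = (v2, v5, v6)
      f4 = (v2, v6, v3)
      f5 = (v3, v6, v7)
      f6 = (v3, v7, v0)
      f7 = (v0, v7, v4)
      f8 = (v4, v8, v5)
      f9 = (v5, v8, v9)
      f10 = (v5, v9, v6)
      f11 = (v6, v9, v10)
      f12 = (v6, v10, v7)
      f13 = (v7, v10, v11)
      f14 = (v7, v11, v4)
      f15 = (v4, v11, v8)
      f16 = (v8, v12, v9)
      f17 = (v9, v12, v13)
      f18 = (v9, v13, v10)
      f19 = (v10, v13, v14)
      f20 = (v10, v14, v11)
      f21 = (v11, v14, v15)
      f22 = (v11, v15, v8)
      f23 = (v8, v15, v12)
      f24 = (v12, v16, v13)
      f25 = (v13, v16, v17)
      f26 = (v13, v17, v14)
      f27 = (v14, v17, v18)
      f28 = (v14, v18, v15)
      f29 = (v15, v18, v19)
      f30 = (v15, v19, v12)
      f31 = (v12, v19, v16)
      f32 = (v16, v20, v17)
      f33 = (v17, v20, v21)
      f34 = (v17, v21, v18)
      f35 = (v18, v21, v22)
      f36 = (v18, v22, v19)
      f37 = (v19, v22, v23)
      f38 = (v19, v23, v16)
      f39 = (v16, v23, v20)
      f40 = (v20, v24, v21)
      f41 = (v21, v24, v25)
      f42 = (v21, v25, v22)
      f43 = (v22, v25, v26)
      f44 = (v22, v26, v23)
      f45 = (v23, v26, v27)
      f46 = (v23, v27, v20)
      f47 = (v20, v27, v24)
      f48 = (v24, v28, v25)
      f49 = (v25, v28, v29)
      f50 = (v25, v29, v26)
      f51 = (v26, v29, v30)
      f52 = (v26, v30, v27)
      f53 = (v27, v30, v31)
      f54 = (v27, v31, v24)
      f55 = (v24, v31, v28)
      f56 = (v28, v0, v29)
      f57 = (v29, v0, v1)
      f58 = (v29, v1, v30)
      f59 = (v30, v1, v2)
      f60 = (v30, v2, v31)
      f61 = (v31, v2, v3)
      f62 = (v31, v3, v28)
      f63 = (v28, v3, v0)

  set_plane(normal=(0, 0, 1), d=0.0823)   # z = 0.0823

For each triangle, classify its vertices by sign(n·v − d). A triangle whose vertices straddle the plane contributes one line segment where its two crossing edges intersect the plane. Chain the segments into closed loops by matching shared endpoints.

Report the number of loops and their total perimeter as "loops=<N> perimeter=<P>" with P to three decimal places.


loops=2 perimeter=30.370

Straddling triangles (32 of 64):
  (v0,v4,v1) [--+] → (2.16391, 1.74737, 0.0823)–(2.8877, 0, 0.0823)  len=1.8913
  (v1,v4,v5) [+-+] → (2.16391, 1.74737, 0.0823)–(2.0419, 2.0419, 0.0823)  len=0.3188
  (v1,v5,v2) [++-] → (1.95029, 0.294533, 0.0823)–(2.0723, 0, 0.0823)  len=0.3188
  (v2,v5,v6) [-+-] → (1.95029, 0.294533, 0.0823)–(1.4653, 1.4653, 0.0823)  len=1.2672
  (v4,v8,v5) [--+] → (0.294533, 2.76569, 0.0823)–(2.0419, 2.0419, 0.0823)  len=1.8913
  (v5,v8,v9) [+-+] → (0.294533, 2.76569, 0.0823)–(0, 2.8877, 0.0823)  len=0.3188
  (v5,v9,v6) [++-] → (1.17076, 1.5873, 0.0823)–(1.4653, 1.4653, 0.0823)  len=0.3188
  (v6,v9,v10) [-+-] → (1.17076, 1.5873, 0.0823)–(0, 2.0723, 0.0823)  len=1.2672
  (v8,v12,v9) [--+] → (-1.74737, 2.16391, 0.0823)–(0, 2.8877, 0.0823)  len=1.8913
  (v9,v12,v13) [+-+] → (-1.74737, 2.16391, 0.0823)–(-2.0419, 2.0419, 0.0823)  len=0.3188
  (v9,v13,v10) [++-] → (-0.294533, 1.95029, 0.0823)–(0, 2.0723, 0.0823)  len=0.3188
  (v10,v13,v14) [-+-] → (-0.294533, 1.95029, 0.0823)–(-1.4653, 1.4653, 0.0823)  len=1.2672
  (v12,v16,v13) [--+] → (-2.76569, 0.294533, 0.0823)–(-2.0419, 2.0419, 0.0823)  len=1.8913
  (v13,v16,v17) [+-+] → (-2.76569, 0.294533, 0.0823)–(-2.8877, 0, 0.0823)  len=0.3188
  (v13,v17,v14) [++-] → (-1.5873, 1.17076, 0.0823)–(-1.4653, 1.4653, 0.0823)  len=0.3188
  (v14,v17,v18) [-+-] → (-1.5873, 1.17076, 0.0823)–(-2.0723, 0, 0.0823)  len=1.2672
  (v16,v20,v17) [--+] → (-2.16391, -1.74737, 0.0823)–(-2.8877, 0, 0.0823)  len=1.8913
  (v17,v20,v21) [+-+] → (-2.16391, -1.74737, 0.0823)–(-2.0419, -2.0419, 0.0823)  len=0.3188
  (v17,v21,v18) [++-] → (-1.95029, -0.294533, 0.0823)–(-2.0723, 0, 0.0823)  len=0.3188
  (v18,v21,v22) [-+-] → (-1.95029, -0.294533, 0.0823)–(-1.4653, -1.4653, 0.0823)  len=1.2672
  (v20,v24,v21) [--+] → (-0.294533, -2.76569, 0.0823)–(-2.0419, -2.0419, 0.0823)  len=1.8913
  (v21,v24,v25) [+-+] → (-0.294533, -2.76569, 0.0823)–(0, -2.8877, 0.0823)  len=0.3188
  (v21,v25,v22) [++-] → (-1.17076, -1.5873, 0.0823)–(-1.4653, -1.4653, 0.0823)  len=0.3188
  (v22,v25,v26) [-+-] → (-1.17076, -1.5873, 0.0823)–(0, -2.0723, 0.0823)  len=1.2672
  (v24,v28,v25) [--+] → (1.74737, -2.16391, 0.0823)–(0, -2.8877, 0.0823)  len=1.8913
  (v25,v28,v29) [+-+] → (1.74737, -2.16391, 0.0823)–(2.0419, -2.0419, 0.0823)  len=0.3188
  (v25,v29,v26) [++-] → (0.294533, -1.95029, 0.0823)–(0, -2.0723, 0.0823)  len=0.3188
  (v26,v29,v30) [-+-] → (0.294533, -1.95029, 0.0823)–(1.4653, -1.4653, 0.0823)  len=1.2672
  (v28,v0,v29) [--+] → (2.76569, -0.294533, 0.0823)–(2.0419, -2.0419, 0.0823)  len=1.8913
  (v29,v0,v1) [+-+] → (2.76569, -0.294533, 0.0823)–(2.8877, 0, 0.0823)  len=0.3188
  (v29,v1,v30) [++-] → (1.5873, -1.17076, 0.0823)–(1.4653, -1.4653, 0.0823)  len=0.3188
  (v30,v1,v2) [-+-] → (1.5873, -1.17076, 0.0823)–(2.0723, 0, 0.0823)  len=1.2672

Chained into 2 loop(s):
  loop 1: 16 segments, perimeter = 17.6812
  loop 2: 16 segments, perimeter = 12.6884
Total perimeter = 30.370


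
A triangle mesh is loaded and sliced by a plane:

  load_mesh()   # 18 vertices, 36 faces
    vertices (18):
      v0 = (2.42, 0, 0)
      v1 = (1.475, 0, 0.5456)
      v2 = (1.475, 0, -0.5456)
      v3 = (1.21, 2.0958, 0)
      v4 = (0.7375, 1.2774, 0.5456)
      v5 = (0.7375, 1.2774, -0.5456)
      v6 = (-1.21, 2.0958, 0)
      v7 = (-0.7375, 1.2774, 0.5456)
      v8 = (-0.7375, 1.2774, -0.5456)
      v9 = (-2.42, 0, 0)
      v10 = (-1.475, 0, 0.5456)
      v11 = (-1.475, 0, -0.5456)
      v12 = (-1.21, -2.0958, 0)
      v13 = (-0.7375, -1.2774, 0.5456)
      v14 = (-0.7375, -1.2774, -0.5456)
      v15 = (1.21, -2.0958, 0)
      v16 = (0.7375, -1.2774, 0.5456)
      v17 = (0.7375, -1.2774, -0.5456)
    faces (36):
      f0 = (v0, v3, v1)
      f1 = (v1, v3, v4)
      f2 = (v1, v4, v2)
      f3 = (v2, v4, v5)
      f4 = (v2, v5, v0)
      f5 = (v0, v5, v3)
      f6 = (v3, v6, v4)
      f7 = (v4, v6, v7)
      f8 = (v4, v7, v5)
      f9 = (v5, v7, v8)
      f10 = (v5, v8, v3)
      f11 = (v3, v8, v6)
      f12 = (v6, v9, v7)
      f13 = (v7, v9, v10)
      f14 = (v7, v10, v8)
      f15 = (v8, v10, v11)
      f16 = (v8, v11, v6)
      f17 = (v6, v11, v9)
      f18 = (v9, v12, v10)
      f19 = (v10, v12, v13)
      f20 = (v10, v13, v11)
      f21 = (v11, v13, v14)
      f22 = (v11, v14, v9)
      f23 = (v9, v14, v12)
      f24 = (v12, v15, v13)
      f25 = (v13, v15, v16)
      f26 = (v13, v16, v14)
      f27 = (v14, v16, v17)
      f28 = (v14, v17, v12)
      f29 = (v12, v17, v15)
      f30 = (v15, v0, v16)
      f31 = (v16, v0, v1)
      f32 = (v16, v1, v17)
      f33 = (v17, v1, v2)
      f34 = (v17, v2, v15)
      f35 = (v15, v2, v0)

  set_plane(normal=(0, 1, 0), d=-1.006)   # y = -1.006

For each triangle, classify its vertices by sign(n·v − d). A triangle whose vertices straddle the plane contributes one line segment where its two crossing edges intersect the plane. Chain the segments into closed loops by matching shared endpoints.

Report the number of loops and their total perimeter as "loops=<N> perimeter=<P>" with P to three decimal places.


Straddling triangles (12 of 36):
  (v9,v12,v10) [+-+] → (-1.83919, -1.006, 0)–(-1.3478, -1.006, 0.283708)  len=0.5674
  (v10,v12,v13) [+--] → (-1.3478, -1.006, 0.283708)–(-0.894191, -1.006, 0.5456)  len=0.5238
  (v10,v13,v11) [+-+] → (-0.894191, -1.006, 0.5456)–(-0.894191, -1.006, 0.313761)  len=0.2318
  (v11,v13,v14) [+--] → (-0.894191, -1.006, 0.313761)–(-0.894191, -1.006, -0.5456)  len=0.8594
  (v11,v14,v9) [+-+] → (-0.894191, -1.006, -0.5456)–(-1.09497, -1.006, -0.42968)  len=0.2318
  (v9,v14,v12) [+--] → (-1.09497, -1.006, -0.42968)–(-1.83919, -1.006, 0)  len=0.8594
  (v15,v0,v16) [-+-] → (1.83919, -1.006, 0)–(1.09497, -1.006, 0.42968)  len=0.8594
  (v16,v0,v1) [-++] → (1.09497, -1.006, 0.42968)–(0.894191, -1.006, 0.5456)  len=0.2318
  (v16,v1,v17) [-+-] → (0.894191, -1.006, 0.5456)–(0.894191, -1.006, -0.313761)  len=0.8594
  (v17,v1,v2) [-++] → (0.894191, -1.006, -0.313761)–(0.894191, -1.006, -0.5456)  len=0.2318
  (v17,v2,v15) [-+-] → (0.894191, -1.006, -0.5456)–(1.3478, -1.006, -0.283708)  len=0.5238
  (v15,v2,v0) [-++] → (1.3478, -1.006, -0.283708)–(1.83919, -1.006, 0)  len=0.5674

Chained into 2 loop(s):
  loop 1: 6 segments, perimeter = 3.2736
  loop 2: 6 segments, perimeter = 3.2736
Total perimeter = 6.547

loops=2 perimeter=6.547


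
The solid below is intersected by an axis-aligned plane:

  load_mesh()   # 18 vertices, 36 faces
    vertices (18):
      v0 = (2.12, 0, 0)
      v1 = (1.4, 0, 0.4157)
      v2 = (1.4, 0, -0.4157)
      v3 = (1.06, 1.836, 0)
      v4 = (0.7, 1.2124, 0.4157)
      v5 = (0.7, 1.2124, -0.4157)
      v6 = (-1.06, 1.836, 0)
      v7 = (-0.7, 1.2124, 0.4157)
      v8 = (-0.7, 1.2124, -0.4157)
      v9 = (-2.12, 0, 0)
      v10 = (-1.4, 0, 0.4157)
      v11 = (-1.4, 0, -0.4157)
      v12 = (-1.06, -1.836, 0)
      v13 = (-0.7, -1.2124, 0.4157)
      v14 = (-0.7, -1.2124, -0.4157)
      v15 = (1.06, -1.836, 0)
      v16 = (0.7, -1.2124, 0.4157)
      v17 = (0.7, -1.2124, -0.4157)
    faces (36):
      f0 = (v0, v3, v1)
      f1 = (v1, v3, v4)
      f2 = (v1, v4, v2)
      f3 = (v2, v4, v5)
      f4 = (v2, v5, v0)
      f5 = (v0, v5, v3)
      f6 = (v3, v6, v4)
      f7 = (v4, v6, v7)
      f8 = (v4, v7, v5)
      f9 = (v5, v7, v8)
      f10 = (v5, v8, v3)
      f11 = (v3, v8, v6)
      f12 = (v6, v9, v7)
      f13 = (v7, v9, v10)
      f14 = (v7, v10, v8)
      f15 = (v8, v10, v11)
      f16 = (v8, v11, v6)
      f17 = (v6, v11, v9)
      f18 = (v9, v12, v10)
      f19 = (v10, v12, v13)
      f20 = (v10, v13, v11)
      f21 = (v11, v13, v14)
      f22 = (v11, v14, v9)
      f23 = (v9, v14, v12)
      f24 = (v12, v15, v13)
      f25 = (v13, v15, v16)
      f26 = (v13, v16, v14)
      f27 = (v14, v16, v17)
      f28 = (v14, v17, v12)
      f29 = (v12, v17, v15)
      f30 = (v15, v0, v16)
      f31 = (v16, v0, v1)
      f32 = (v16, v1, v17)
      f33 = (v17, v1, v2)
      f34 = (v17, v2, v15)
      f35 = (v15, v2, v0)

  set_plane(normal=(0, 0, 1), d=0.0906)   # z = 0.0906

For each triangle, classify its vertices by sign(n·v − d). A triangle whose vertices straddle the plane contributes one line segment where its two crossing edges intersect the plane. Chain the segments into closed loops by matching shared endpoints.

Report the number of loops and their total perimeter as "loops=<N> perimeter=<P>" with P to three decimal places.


loops=2 perimeter=20.178

Straddling triangles (24 of 36):
  (v0,v3,v1) [--+] → (1.1341, 1.43585, 0.0906)–(1.96308, 0, 0.0906)  len=1.6580
  (v1,v3,v4) [+-+] → (1.1341, 1.43585, 0.0906)–(0.98154, 1.70009, 0.0906)  len=0.3051
  (v1,v4,v2) [++-] → (0.973719, 0.738319, 0.0906)–(1.4, 0, 0.0906)  len=0.8525
  (v2,v4,v5) [-+-] → (0.973719, 0.738319, 0.0906)–(0.7, 1.2124, 0.0906)  len=0.5474
  (v3,v6,v4) [--+] → (-0.676416, 1.70009, 0.0906)–(0.98154, 1.70009, 0.0906)  len=1.6580
  (v4,v6,v7) [+-+] → (-0.676416, 1.70009, 0.0906)–(-0.98154, 1.70009, 0.0906)  len=0.3051
  (v4,v7,v5) [++-] → (-0.152562, 1.2124, 0.0906)–(0.7, 1.2124, 0.0906)  len=0.8526
  (v5,v7,v8) [-+-] → (-0.152562, 1.2124, 0.0906)–(-0.7, 1.2124, 0.0906)  len=0.5474
  (v6,v9,v7) [--+] → (-1.81052, 0.264237, 0.0906)–(-0.98154, 1.70009, 0.0906)  len=1.6580
  (v7,v9,v10) [+-+] → (-1.81052, 0.264237, 0.0906)–(-1.96308, 0, 0.0906)  len=0.3051
  (v7,v10,v8) [++-] → (-1.12628, 0.474081, 0.0906)–(-0.7, 1.2124, 0.0906)  len=0.8525
  (v8,v10,v11) [-+-] → (-1.12628, 0.474081, 0.0906)–(-1.4, 0, 0.0906)  len=0.5474
  (v9,v12,v10) [--+] → (-1.1341, -1.43585, 0.0906)–(-1.96308, 0, 0.0906)  len=1.6580
  (v10,v12,v13) [+-+] → (-1.1341, -1.43585, 0.0906)–(-0.98154, -1.70009, 0.0906)  len=0.3051
  (v10,v13,v11) [++-] → (-0.973719, -0.738319, 0.0906)–(-1.4, 0, 0.0906)  len=0.8525
  (v11,v13,v14) [-+-] → (-0.973719, -0.738319, 0.0906)–(-0.7, -1.2124, 0.0906)  len=0.5474
  (v12,v15,v13) [--+] → (0.676416, -1.70009, 0.0906)–(-0.98154, -1.70009, 0.0906)  len=1.6580
  (v13,v15,v16) [+-+] → (0.676416, -1.70009, 0.0906)–(0.98154, -1.70009, 0.0906)  len=0.3051
  (v13,v16,v14) [++-] → (0.152562, -1.2124, 0.0906)–(-0.7, -1.2124, 0.0906)  len=0.8526
  (v14,v16,v17) [-+-] → (0.152562, -1.2124, 0.0906)–(0.7, -1.2124, 0.0906)  len=0.5474
  (v15,v0,v16) [--+] → (1.81052, -0.264237, 0.0906)–(0.98154, -1.70009, 0.0906)  len=1.6580
  (v16,v0,v1) [+-+] → (1.81052, -0.264237, 0.0906)–(1.96308, 0, 0.0906)  len=0.3051
  (v16,v1,v17) [++-] → (1.12628, -0.474081, 0.0906)–(0.7, -1.2124, 0.0906)  len=0.8525
  (v17,v1,v2) [-+-] → (1.12628, -0.474081, 0.0906)–(1.4, 0, 0.0906)  len=0.5474

Chained into 2 loop(s):
  loop 1: 12 segments, perimeter = 11.7785
  loop 2: 12 segments, perimeter = 8.3999
Total perimeter = 20.178


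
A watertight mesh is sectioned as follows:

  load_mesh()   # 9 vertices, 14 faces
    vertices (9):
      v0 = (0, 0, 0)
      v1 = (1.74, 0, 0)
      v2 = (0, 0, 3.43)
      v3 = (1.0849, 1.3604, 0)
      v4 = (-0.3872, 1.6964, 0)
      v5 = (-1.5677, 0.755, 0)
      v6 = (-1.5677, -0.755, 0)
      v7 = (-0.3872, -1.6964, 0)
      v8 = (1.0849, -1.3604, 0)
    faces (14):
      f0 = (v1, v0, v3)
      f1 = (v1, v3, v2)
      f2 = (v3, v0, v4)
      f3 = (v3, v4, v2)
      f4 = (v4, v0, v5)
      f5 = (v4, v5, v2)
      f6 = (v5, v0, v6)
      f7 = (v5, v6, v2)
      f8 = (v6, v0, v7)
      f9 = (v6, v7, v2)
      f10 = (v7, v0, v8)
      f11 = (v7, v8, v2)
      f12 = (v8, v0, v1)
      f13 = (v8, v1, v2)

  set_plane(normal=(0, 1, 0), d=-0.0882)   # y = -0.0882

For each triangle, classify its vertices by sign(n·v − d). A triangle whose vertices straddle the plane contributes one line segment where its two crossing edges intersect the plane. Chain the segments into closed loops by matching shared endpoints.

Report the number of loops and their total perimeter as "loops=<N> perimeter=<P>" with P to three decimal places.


loops=1 perimeter=10.569

Straddling triangles (8 of 14):
  (v5,v0,v6) [++-] → (-0.183141, -0.0882, 0)–(-1.5677, -0.0882, 0)  len=1.3846
  (v5,v6,v2) [+-+] → (-1.5677, -0.0882, 0)–(-0.183141, -0.0882, 3.0293)  len=3.3307
  (v6,v0,v7) [-+-] → (-0.183141, -0.0882, 0)–(-0.0201315, -0.0882, 0)  len=0.1630
  (v6,v7,v2) [--+] → (-0.0201315, -0.0882, 3.25167)–(-0.183141, -0.0882, 3.0293)  len=0.2757
  (v7,v0,v8) [-+-] → (-0.0201315, -0.0882, 0)–(0.0703383, -0.0882, 0)  len=0.0905
  (v7,v8,v2) [--+] → (0.0703383, -0.0882, 3.20762)–(-0.0201315, -0.0882, 3.25167)  len=0.1006
  (v8,v0,v1) [-++] → (0.0703383, -0.0882, 0)–(1.69753, -0.0882, 0)  len=1.6272
  (v8,v1,v2) [-++] → (1.69753, -0.0882, 0)–(0.0703383, -0.0882, 3.20762)  len=3.5967

Chained into 1 loop(s):
  loop 1: 8 segments, perimeter = 10.5690
Total perimeter = 10.569


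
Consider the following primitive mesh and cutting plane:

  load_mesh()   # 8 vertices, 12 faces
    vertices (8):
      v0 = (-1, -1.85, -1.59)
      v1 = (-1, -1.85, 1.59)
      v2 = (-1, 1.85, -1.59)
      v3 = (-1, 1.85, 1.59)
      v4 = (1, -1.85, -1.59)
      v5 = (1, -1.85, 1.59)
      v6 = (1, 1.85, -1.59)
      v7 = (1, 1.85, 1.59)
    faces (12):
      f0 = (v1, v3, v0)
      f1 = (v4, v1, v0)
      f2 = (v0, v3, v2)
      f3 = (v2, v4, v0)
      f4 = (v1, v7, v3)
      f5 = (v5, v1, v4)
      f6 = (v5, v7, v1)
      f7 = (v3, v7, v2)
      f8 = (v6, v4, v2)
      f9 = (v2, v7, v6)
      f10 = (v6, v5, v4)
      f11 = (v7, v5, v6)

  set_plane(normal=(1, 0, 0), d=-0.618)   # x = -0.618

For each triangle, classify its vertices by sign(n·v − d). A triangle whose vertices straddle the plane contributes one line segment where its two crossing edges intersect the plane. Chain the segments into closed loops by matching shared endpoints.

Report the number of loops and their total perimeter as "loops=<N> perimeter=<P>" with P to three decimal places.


loops=1 perimeter=13.760

Straddling triangles (8 of 12):
  (v4,v1,v0) [+--] → (-0.618, -1.85, 0.98262)–(-0.618, -1.85, -1.59)  len=2.5726
  (v2,v4,v0) [-+-] → (-0.618, 1.1433, -1.59)–(-0.618, -1.85, -1.59)  len=2.9933
  (v1,v7,v3) [-+-] → (-0.618, -1.1433, 1.59)–(-0.618, 1.85, 1.59)  len=2.9933
  (v5,v1,v4) [+-+] → (-0.618, -1.85, 1.59)–(-0.618, -1.85, 0.98262)  len=0.6074
  (v5,v7,v1) [++-] → (-0.618, -1.1433, 1.59)–(-0.618, -1.85, 1.59)  len=0.7067
  (v3,v7,v2) [-+-] → (-0.618, 1.85, 1.59)–(-0.618, 1.85, -0.98262)  len=2.5726
  (v6,v4,v2) [++-] → (-0.618, 1.1433, -1.59)–(-0.618, 1.85, -1.59)  len=0.7067
  (v2,v7,v6) [-++] → (-0.618, 1.85, -0.98262)–(-0.618, 1.85, -1.59)  len=0.6074

Chained into 1 loop(s):
  loop 1: 8 segments, perimeter = 13.7600
Total perimeter = 13.760


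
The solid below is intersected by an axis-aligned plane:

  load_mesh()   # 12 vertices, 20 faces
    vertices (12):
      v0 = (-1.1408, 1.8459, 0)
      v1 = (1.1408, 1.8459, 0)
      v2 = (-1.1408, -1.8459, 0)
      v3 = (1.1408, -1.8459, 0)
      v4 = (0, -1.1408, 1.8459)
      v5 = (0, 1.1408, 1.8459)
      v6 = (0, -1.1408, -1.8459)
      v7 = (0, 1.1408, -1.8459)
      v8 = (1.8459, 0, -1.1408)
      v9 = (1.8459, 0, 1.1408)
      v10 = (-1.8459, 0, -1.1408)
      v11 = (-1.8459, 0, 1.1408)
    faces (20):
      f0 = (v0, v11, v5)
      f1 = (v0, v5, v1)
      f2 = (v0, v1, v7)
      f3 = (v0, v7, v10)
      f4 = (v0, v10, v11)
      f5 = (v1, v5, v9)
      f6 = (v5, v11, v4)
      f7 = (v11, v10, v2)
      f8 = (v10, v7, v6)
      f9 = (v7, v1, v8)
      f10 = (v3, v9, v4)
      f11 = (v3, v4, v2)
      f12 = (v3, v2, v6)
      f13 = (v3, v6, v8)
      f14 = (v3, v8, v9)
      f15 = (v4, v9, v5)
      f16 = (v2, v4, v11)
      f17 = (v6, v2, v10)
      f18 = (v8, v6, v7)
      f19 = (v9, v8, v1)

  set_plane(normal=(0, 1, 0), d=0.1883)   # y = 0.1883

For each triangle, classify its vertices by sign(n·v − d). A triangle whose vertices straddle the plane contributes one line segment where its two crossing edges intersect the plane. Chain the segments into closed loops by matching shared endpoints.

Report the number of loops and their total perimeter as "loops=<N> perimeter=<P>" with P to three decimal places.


Straddling triangles (10 of 20):
  (v0,v11,v5) [+-+] → (-1.77397, 0.1883, 1.02443)–(-1.54122, 0.1883, 1.25718)  len=0.3292
  (v0,v7,v10) [++-] → (-1.54122, 0.1883, -1.25718)–(-1.77397, 0.1883, -1.02443)  len=0.3292
  (v0,v10,v11) [+--] → (-1.77397, 0.1883, -1.02443)–(-1.77397, 0.1883, 1.02443)  len=2.0489
  (v1,v5,v9) [++-] → (1.54122, 0.1883, 1.25718)–(1.77397, 0.1883, 1.02443)  len=0.3292
  (v5,v11,v4) [+--] → (-1.54122, 0.1883, 1.25718)–(0, 0.1883, 1.8459)  len=1.6498
  (v10,v7,v6) [-+-] → (-1.54122, 0.1883, -1.25718)–(0, 0.1883, -1.8459)  len=1.6498
  (v7,v1,v8) [++-] → (1.77397, 0.1883, -1.02443)–(1.54122, 0.1883, -1.25718)  len=0.3292
  (v4,v9,v5) [--+] → (1.54122, 0.1883, 1.25718)–(0, 0.1883, 1.8459)  len=1.6498
  (v8,v6,v7) [--+] → (0, 0.1883, -1.8459)–(1.54122, 0.1883, -1.25718)  len=1.6498
  (v9,v8,v1) [--+] → (1.77397, 0.1883, -1.02443)–(1.77397, 0.1883, 1.02443)  len=2.0489

Chained into 1 loop(s):
  loop 1: 10 segments, perimeter = 12.0137
Total perimeter = 12.014

loops=1 perimeter=12.014


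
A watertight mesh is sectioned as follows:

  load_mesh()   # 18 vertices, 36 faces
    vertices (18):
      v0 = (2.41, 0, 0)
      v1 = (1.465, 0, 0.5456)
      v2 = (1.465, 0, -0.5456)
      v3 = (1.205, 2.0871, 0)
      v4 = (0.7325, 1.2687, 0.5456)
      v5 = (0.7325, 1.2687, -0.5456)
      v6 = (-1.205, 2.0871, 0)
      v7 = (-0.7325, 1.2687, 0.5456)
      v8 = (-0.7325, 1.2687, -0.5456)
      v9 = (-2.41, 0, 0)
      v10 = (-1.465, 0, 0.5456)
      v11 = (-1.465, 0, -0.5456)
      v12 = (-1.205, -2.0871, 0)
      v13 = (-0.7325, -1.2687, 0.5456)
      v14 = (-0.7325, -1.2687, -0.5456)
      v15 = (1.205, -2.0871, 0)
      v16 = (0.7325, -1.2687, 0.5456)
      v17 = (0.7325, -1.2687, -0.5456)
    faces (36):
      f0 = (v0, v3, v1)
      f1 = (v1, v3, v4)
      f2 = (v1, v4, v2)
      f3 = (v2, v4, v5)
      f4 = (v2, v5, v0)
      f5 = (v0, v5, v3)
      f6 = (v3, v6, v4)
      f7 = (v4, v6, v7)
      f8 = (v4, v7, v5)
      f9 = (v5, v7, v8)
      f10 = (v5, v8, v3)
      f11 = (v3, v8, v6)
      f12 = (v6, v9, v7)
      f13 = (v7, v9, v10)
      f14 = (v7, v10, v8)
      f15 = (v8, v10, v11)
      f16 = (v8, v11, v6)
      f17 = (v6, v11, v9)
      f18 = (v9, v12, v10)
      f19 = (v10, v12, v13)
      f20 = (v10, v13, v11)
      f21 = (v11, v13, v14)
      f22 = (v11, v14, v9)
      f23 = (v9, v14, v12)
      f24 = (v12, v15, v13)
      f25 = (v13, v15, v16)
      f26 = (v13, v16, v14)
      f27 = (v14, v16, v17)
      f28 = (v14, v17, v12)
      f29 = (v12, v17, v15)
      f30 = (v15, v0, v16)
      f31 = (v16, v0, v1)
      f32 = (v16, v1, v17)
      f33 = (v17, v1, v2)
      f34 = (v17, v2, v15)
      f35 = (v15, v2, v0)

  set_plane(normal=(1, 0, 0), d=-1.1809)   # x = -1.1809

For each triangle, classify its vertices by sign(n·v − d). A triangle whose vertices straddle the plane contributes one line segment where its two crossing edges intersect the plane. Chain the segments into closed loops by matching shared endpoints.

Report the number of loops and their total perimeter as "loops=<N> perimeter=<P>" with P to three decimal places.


loops=2 perimeter=8.932

Straddling triangles (16 of 36):
  (v3,v6,v4) [+-+] → (-1.1809, 2.0871, 0)–(-1.1809, 2.07692, 0.00678656)  len=0.0122
  (v4,v6,v7) [+-+] → (-1.1809, 2.07692, 0.00678656)–(-1.1809, 2.04536, 0.0278285)  len=0.0379
  (v3,v8,v6) [++-] → (-1.1809, 2.04536, -0.0278285)–(-1.1809, 2.0871, 0)  len=0.0502
  (v6,v9,v7) [--+] → (-1.1809, 0.929573, 0.39976)–(-1.1809, 2.04536, 0.0278285)  len=1.1761
  (v7,v9,v10) [+--] → (-1.1809, 0.929573, 0.39976)–(-1.1809, 0.492065, 0.5456)  len=0.4612
  (v7,v10,v8) [+-+] → (-1.1809, 0.492065, 0.5456)–(-1.1809, 0.492065, 0.122378)  len=0.4232
  (v8,v10,v11) [+--] → (-1.1809, 0.492065, 0.122378)–(-1.1809, 0.492065, -0.5456)  len=0.6680
  (v8,v11,v6) [+--] → (-1.1809, 0.492065, -0.5456)–(-1.1809, 2.04536, -0.0278285)  len=1.6373
  (v10,v12,v13) [--+] → (-1.1809, -2.04536, 0.0278285)–(-1.1809, -0.492065, 0.5456)  len=1.6373
  (v10,v13,v11) [-+-] → (-1.1809, -0.492065, 0.5456)–(-1.1809, -0.492065, -0.122378)  len=0.6680
  (v11,v13,v14) [-++] → (-1.1809, -0.492065, -0.122378)–(-1.1809, -0.492065, -0.5456)  len=0.4232
  (v11,v14,v9) [-+-] → (-1.1809, -0.492065, -0.5456)–(-1.1809, -0.929573, -0.39976)  len=0.4612
  (v9,v14,v12) [-+-] → (-1.1809, -0.929573, -0.39976)–(-1.1809, -2.04536, -0.0278285)  len=1.1761
  (v12,v15,v13) [-++] → (-1.1809, -2.0871, 0)–(-1.1809, -2.04536, 0.0278285)  len=0.0502
  (v14,v17,v12) [++-] → (-1.1809, -2.07692, -0.00678656)–(-1.1809, -2.04536, -0.0278285)  len=0.0379
  (v12,v17,v15) [-++] → (-1.1809, -2.07692, -0.00678656)–(-1.1809, -2.0871, 0)  len=0.0122

Chained into 2 loop(s):
  loop 1: 8 segments, perimeter = 4.4662
  loop 2: 8 segments, perimeter = 4.4662
Total perimeter = 8.932


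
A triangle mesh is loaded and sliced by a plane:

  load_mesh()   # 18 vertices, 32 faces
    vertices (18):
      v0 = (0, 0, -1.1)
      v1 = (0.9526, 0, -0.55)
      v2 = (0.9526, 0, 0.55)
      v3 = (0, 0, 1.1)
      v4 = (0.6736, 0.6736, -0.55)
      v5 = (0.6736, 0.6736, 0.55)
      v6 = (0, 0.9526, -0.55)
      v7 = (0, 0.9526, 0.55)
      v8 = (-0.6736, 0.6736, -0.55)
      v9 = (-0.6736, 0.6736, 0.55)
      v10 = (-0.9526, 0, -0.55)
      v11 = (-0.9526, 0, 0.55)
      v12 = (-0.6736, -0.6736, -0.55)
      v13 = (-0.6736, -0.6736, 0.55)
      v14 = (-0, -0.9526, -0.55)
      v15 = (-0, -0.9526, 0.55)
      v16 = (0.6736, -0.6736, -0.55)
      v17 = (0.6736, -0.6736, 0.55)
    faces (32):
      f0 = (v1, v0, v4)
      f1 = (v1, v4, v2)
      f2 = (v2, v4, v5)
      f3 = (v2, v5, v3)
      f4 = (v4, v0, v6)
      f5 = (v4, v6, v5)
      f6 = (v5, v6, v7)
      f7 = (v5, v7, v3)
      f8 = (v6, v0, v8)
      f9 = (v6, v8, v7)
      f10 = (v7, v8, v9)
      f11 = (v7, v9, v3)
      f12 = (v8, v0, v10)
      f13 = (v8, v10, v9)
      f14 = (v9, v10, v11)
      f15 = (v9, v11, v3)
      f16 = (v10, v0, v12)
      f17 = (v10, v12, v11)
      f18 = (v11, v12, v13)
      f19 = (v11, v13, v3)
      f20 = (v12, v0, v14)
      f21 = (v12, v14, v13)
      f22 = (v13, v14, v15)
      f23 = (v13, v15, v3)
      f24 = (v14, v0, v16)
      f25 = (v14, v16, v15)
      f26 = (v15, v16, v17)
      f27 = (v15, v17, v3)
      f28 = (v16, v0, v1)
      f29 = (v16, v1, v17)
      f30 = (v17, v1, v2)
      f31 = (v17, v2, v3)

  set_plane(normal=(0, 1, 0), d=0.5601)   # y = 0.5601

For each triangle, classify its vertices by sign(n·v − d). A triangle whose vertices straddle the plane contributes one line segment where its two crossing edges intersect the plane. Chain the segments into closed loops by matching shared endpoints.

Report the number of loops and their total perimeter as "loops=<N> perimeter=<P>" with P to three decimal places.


Straddling triangles (12 of 32):
  (v1,v0,v4) [--+] → (0.5601, 0.5601, -0.642674)–(0.720611, 0.5601, -0.55)  len=0.1853
  (v1,v4,v2) [-+-] → (0.720611, 0.5601, -0.55)–(0.720611, 0.5601, -0.364653)  len=0.1853
  (v2,v4,v5) [-++] → (0.720611, 0.5601, -0.364653)–(0.720611, 0.5601, 0.55)  len=0.9147
  (v2,v5,v3) [-+-] → (0.720611, 0.5601, 0.55)–(0.5601, 0.5601, 0.642674)  len=0.1853
  (v4,v0,v6) [+-+] → (0.5601, 0.5601, -0.642674)–(0, 0.5601, -0.776617)  len=0.5759
  (v5,v7,v3) [++-] → (0, 0.5601, 0.776617)–(0.5601, 0.5601, 0.642674)  len=0.5759
  (v6,v0,v8) [+-+] → (0, 0.5601, -0.776617)–(-0.5601, 0.5601, -0.642674)  len=0.5759
  (v7,v9,v3) [++-] → (-0.5601, 0.5601, 0.642674)–(0, 0.5601, 0.776617)  len=0.5759
  (v8,v0,v10) [+--] → (-0.5601, 0.5601, -0.642674)–(-0.720611, 0.5601, -0.55)  len=0.1853
  (v8,v10,v9) [+-+] → (-0.720611, 0.5601, -0.55)–(-0.720611, 0.5601, 0.364653)  len=0.9147
  (v9,v10,v11) [+--] → (-0.720611, 0.5601, 0.364653)–(-0.720611, 0.5601, 0.55)  len=0.1853
  (v9,v11,v3) [+--] → (-0.720611, 0.5601, 0.55)–(-0.5601, 0.5601, 0.642674)  len=0.1853

Chained into 1 loop(s):
  loop 1: 12 segments, perimeter = 5.2449
Total perimeter = 5.245

loops=1 perimeter=5.245


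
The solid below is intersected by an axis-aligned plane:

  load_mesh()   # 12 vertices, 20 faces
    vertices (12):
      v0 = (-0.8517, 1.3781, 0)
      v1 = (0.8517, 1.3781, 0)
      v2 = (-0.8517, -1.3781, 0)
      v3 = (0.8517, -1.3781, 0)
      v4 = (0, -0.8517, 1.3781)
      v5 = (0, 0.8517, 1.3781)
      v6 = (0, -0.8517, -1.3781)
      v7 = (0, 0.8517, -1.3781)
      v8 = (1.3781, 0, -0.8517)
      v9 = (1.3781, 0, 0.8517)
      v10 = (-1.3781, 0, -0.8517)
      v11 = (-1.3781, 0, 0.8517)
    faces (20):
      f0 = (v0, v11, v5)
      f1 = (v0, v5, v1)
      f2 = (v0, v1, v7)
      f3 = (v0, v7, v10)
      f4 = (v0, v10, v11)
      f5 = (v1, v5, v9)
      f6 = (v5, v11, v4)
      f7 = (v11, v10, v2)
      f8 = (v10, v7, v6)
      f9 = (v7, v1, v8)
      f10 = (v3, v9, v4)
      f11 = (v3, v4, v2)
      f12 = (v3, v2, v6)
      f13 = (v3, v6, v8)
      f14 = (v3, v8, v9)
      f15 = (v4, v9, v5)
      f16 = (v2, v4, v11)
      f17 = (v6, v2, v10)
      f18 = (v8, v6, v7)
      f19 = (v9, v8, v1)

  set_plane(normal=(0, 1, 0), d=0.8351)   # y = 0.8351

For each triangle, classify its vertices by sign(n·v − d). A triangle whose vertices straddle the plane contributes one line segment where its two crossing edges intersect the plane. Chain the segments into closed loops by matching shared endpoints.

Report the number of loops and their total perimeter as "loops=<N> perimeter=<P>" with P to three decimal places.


loops=1 perimeter=7.297

Straddling triangles (10 of 20):
  (v0,v11,v5) [+-+] → (-1.05911, 0.8351, 0.335587)–(-0.0268598, 0.8351, 1.36784)  len=1.4598
  (v0,v7,v10) [++-] → (-0.0268598, 0.8351, -1.36784)–(-1.05911, 0.8351, -0.335587)  len=1.4598
  (v0,v10,v11) [+--] → (-1.05911, 0.8351, -0.335587)–(-1.05911, 0.8351, 0.335587)  len=0.6712
  (v1,v5,v9) [++-] → (0.0268598, 0.8351, 1.36784)–(1.05911, 0.8351, 0.335587)  len=1.4598
  (v5,v11,v4) [+--] → (-0.0268598, 0.8351, 1.36784)–(0, 0.8351, 1.3781)  len=0.0288
  (v10,v7,v6) [-+-] → (-0.0268598, 0.8351, -1.36784)–(0, 0.8351, -1.3781)  len=0.0288
  (v7,v1,v8) [++-] → (1.05911, 0.8351, -0.335587)–(0.0268598, 0.8351, -1.36784)  len=1.4598
  (v4,v9,v5) [--+] → (0.0268598, 0.8351, 1.36784)–(0, 0.8351, 1.3781)  len=0.0288
  (v8,v6,v7) [--+] → (0, 0.8351, -1.3781)–(0.0268598, 0.8351, -1.36784)  len=0.0288
  (v9,v8,v1) [--+] → (1.05911, 0.8351, -0.335587)–(1.05911, 0.8351, 0.335587)  len=0.6712

Chained into 1 loop(s):
  loop 1: 10 segments, perimeter = 7.2967
Total perimeter = 7.297
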